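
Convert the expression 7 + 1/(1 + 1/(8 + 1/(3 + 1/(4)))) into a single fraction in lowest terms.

955/121

a_0 = 7: 7/1
a_1 = 1: 8/1
a_2 = 8: 71/9
a_3 = 3: 221/28
a_4 = 4: 955/121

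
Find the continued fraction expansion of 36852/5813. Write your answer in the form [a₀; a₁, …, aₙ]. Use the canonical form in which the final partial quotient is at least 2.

Apply division with remainder until the remainder is 0:
36852 ÷ 5813 → quotient 6, remainder 1974
5813 ÷ 1974 → quotient 2, remainder 1865
1974 ÷ 1865 → quotient 1, remainder 109
1865 ÷ 109 → quotient 17, remainder 12
109 ÷ 12 → quotient 9, remainder 1
12 ÷ 1 → quotient 12, remainder 0

[6; 2, 1, 17, 9, 12]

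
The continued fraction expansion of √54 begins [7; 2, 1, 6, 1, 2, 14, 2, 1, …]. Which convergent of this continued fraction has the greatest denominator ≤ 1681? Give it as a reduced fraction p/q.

a_0 = 7: 7/1  (≤ bound)
a_1 = 2: 15/2  (≤ bound)
a_2 = 1: 22/3  (≤ bound)
a_3 = 6: 147/20  (≤ bound)
a_4 = 1: 169/23  (≤ bound)
a_5 = 2: 485/66  (≤ bound)
a_6 = 14: 6959/947  (≤ bound)
a_7 = 2: 14403/1960  (> 1681, stop)

6959/947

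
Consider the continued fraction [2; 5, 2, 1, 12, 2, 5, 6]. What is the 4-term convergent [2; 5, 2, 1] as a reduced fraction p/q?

a_0 = 2: 2/1
a_1 = 5: 11/5
a_2 = 2: 24/11
a_3 = 1: 35/16

35/16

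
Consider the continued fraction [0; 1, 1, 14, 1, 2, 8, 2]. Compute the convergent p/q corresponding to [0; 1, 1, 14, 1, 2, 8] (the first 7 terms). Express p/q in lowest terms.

392/759

Collapse the nested fraction from the inside out:
Start with 8.
2 + 1/(8/1) = 2 + 1/8 = 17/8
1 + 1/(17/8) = 1 + 8/17 = 25/17
14 + 1/(25/17) = 14 + 17/25 = 367/25
1 + 1/(367/25) = 1 + 25/367 = 392/367
1 + 1/(392/367) = 1 + 367/392 = 759/392
0 + 1/(759/392) = 0 + 392/759 = 392/759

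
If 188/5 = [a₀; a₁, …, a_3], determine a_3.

2

188 ÷ 5 → quotient 37, remainder 3
5 ÷ 3 → quotient 1, remainder 2
3 ÷ 2 → quotient 1, remainder 1
2 ÷ 1 → quotient 2, remainder 0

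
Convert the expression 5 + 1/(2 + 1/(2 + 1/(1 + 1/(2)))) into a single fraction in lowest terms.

Build up convergents one term at a time:
a_0 = 5: 5/1
a_1 = 2: 11/2
a_2 = 2: 27/5
a_3 = 1: 38/7
a_4 = 2: 103/19

103/19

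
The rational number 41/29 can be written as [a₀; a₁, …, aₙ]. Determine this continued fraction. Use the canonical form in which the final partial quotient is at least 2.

[1; 2, 2, 2, 2]

⌊41/29⌋ = 1, remainder 12
⌊29/12⌋ = 2, remainder 5
⌊12/5⌋ = 2, remainder 2
⌊5/2⌋ = 2, remainder 1
⌊2/1⌋ = 2, remainder 0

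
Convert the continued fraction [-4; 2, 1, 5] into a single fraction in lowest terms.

Start with 5.
1 + 1/(5/1) = 1 + 1/5 = 6/5
2 + 1/(6/5) = 2 + 5/6 = 17/6
-4 + 1/(17/6) = -4 + 6/17 = -62/17

-62/17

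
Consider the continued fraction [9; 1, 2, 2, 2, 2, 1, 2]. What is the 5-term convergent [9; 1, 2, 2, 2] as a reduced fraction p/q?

165/17

Starting at the tail and folding back:
Start with 2.
2 + 1/(2/1) = 2 + 1/2 = 5/2
2 + 1/(5/2) = 2 + 2/5 = 12/5
1 + 1/(12/5) = 1 + 5/12 = 17/12
9 + 1/(17/12) = 9 + 12/17 = 165/17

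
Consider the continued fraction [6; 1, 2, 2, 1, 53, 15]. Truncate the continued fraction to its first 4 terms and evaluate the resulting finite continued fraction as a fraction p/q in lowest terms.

47/7

Start with 2.
2 + 1/(2/1) = 2 + 1/2 = 5/2
1 + 1/(5/2) = 1 + 2/5 = 7/5
6 + 1/(7/5) = 6 + 5/7 = 47/7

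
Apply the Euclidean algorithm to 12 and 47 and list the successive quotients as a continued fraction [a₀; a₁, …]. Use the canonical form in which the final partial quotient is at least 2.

⌊12/47⌋ = 0, remainder 12
⌊47/12⌋ = 3, remainder 11
⌊12/11⌋ = 1, remainder 1
⌊11/1⌋ = 11, remainder 0

[0; 3, 1, 11]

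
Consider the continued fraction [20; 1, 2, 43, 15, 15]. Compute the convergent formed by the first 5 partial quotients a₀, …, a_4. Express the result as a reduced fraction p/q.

40367/1953

Use the convergent recurrence hₖ = aₖ·hₖ₋₁ + hₖ₋₂ (and likewise for the denominators kₖ):
a_0 = 20: 20/1
a_1 = 1: 21/1
a_2 = 2: 62/3
a_3 = 43: 2687/130
a_4 = 15: 40367/1953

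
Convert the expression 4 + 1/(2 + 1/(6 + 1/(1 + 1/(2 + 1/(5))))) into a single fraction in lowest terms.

Starting at the tail and folding back:
Start with 5.
2 + 1/(5/1) = 2 + 1/5 = 11/5
1 + 1/(11/5) = 1 + 5/11 = 16/11
6 + 1/(16/11) = 6 + 11/16 = 107/16
2 + 1/(107/16) = 2 + 16/107 = 230/107
4 + 1/(230/107) = 4 + 107/230 = 1027/230

1027/230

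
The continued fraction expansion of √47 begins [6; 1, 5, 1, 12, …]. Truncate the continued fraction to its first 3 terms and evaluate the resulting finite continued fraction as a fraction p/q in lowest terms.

41/6

Start with 5.
1 + 1/(5/1) = 1 + 1/5 = 6/5
6 + 1/(6/5) = 6 + 5/6 = 41/6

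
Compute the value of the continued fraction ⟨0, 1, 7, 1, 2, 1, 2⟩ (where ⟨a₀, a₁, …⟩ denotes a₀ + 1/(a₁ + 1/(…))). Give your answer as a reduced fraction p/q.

85/96

Start with 2.
1 + 1/(2/1) = 1 + 1/2 = 3/2
2 + 1/(3/2) = 2 + 2/3 = 8/3
1 + 1/(8/3) = 1 + 3/8 = 11/8
7 + 1/(11/8) = 7 + 8/11 = 85/11
1 + 1/(85/11) = 1 + 11/85 = 96/85
0 + 1/(96/85) = 0 + 85/96 = 85/96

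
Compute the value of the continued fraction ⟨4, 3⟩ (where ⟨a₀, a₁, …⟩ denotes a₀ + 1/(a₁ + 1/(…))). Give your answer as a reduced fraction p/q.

a_0 = 4: 4/1
a_1 = 3: 13/3

13/3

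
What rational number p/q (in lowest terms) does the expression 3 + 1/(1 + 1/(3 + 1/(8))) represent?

a_0 = 3: 3/1
a_1 = 1: 4/1
a_2 = 3: 15/4
a_3 = 8: 124/33

124/33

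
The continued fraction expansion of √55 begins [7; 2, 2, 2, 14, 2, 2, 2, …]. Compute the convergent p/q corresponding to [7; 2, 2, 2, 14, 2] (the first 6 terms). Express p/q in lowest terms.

Start with 2.
14 + 1/(2/1) = 14 + 1/2 = 29/2
2 + 1/(29/2) = 2 + 2/29 = 60/29
2 + 1/(60/29) = 2 + 29/60 = 149/60
2 + 1/(149/60) = 2 + 60/149 = 358/149
7 + 1/(358/149) = 7 + 149/358 = 2655/358

2655/358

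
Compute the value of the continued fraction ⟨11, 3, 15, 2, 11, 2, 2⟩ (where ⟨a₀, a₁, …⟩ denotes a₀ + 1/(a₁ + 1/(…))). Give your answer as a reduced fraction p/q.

a_0 = 11: 11/1
a_1 = 3: 34/3
a_2 = 15: 521/46
a_3 = 2: 1076/95
a_4 = 11: 12357/1091
a_5 = 2: 25790/2277
a_6 = 2: 63937/5645

63937/5645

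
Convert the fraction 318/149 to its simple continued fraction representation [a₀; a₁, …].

318 = 2·149 + 20, so a_0 = 2
149 = 7·20 + 9, so a_1 = 7
20 = 2·9 + 2, so a_2 = 2
9 = 4·2 + 1, so a_3 = 4
2 = 2·1 + 0, so a_4 = 2

[2; 7, 2, 4, 2]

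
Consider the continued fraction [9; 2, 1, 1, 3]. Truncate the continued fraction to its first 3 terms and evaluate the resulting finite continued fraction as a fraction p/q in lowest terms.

28/3

Starting at the tail and folding back:
Start with 1.
2 + 1/(1/1) = 2 + 1/1 = 3/1
9 + 1/(3/1) = 9 + 1/3 = 28/3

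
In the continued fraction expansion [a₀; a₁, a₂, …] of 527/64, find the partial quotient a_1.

4

527 ÷ 64 → quotient 8, remainder 15
64 ÷ 15 → quotient 4, remainder 4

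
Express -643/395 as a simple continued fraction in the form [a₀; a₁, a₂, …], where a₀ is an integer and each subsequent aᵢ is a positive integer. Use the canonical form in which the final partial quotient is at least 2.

[-2; 2, 1, 2, 5, 9]

⌊-643/395⌋ = -2, remainder 147
⌊395/147⌋ = 2, remainder 101
⌊147/101⌋ = 1, remainder 46
⌊101/46⌋ = 2, remainder 9
⌊46/9⌋ = 5, remainder 1
⌊9/1⌋ = 9, remainder 0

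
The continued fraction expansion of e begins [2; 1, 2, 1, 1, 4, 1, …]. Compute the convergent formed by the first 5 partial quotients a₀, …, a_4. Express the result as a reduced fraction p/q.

19/7

Work from the innermost term outward:
Start with 1.
1 + 1/(1/1) = 1 + 1/1 = 2/1
2 + 1/(2/1) = 2 + 1/2 = 5/2
1 + 1/(5/2) = 1 + 2/5 = 7/5
2 + 1/(7/5) = 2 + 5/7 = 19/7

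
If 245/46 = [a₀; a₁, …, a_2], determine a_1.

3

245 ÷ 46 → quotient 5, remainder 15
46 ÷ 15 → quotient 3, remainder 1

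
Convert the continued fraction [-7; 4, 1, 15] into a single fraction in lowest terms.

-537/79

Start with 15.
1 + 1/(15/1) = 1 + 1/15 = 16/15
4 + 1/(16/15) = 4 + 15/16 = 79/16
-7 + 1/(79/16) = -7 + 16/79 = -537/79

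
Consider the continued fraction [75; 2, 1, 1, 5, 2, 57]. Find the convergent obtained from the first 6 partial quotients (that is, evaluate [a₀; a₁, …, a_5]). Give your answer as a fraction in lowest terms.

4599/61

Start with 2.
5 + 1/(2/1) = 5 + 1/2 = 11/2
1 + 1/(11/2) = 1 + 2/11 = 13/11
1 + 1/(13/11) = 1 + 11/13 = 24/13
2 + 1/(24/13) = 2 + 13/24 = 61/24
75 + 1/(61/24) = 75 + 24/61 = 4599/61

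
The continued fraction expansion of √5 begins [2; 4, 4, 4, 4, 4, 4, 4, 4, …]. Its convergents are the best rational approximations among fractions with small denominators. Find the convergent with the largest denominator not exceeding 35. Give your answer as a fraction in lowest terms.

List convergents until the denominator exceeds the bound:
a_0 = 2: 2/1  (≤ bound)
a_1 = 4: 9/4  (≤ bound)
a_2 = 4: 38/17  (≤ bound)
a_3 = 4: 161/72  (> 35, stop)

38/17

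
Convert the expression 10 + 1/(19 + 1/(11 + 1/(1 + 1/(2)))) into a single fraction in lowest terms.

Start with 2.
1 + 1/(2/1) = 1 + 1/2 = 3/2
11 + 1/(3/2) = 11 + 2/3 = 35/3
19 + 1/(35/3) = 19 + 3/35 = 668/35
10 + 1/(668/35) = 10 + 35/668 = 6715/668

6715/668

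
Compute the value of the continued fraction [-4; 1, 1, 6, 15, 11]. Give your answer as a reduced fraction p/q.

Start with 11.
15 + 1/(11/1) = 15 + 1/11 = 166/11
6 + 1/(166/11) = 6 + 11/166 = 1007/166
1 + 1/(1007/166) = 1 + 166/1007 = 1173/1007
1 + 1/(1173/1007) = 1 + 1007/1173 = 2180/1173
-4 + 1/(2180/1173) = -4 + 1173/2180 = -7547/2180

-7547/2180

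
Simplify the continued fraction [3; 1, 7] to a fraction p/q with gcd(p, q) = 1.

Start with 7.
1 + 1/(7/1) = 1 + 1/7 = 8/7
3 + 1/(8/7) = 3 + 7/8 = 31/8

31/8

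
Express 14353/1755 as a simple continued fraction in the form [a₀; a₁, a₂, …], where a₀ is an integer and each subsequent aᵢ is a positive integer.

[8; 5, 1, 1, 1, 1, 5, 11]

14353 = 8·1755 + 313, so a_0 = 8
1755 = 5·313 + 190, so a_1 = 5
313 = 1·190 + 123, so a_2 = 1
190 = 1·123 + 67, so a_3 = 1
123 = 1·67 + 56, so a_4 = 1
67 = 1·56 + 11, so a_5 = 1
56 = 5·11 + 1, so a_6 = 5
11 = 11·1 + 0, so a_7 = 11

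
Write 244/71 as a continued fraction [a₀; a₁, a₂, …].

[3; 2, 3, 2, 4]

244 = 3·71 + 31, so a_0 = 3
71 = 2·31 + 9, so a_1 = 2
31 = 3·9 + 4, so a_2 = 3
9 = 2·4 + 1, so a_3 = 2
4 = 4·1 + 0, so a_4 = 4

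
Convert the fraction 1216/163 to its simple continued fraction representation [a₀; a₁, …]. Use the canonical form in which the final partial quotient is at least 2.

1216 ÷ 163 → quotient 7, remainder 75
163 ÷ 75 → quotient 2, remainder 13
75 ÷ 13 → quotient 5, remainder 10
13 ÷ 10 → quotient 1, remainder 3
10 ÷ 3 → quotient 3, remainder 1
3 ÷ 1 → quotient 3, remainder 0

[7; 2, 5, 1, 3, 3]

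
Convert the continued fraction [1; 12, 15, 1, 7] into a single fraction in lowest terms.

Start with 7.
1 + 1/(7/1) = 1 + 1/7 = 8/7
15 + 1/(8/7) = 15 + 7/8 = 127/8
12 + 1/(127/8) = 12 + 8/127 = 1532/127
1 + 1/(1532/127) = 1 + 127/1532 = 1659/1532

1659/1532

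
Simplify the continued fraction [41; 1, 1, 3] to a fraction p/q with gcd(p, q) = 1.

291/7

a_0 = 41: 41/1
a_1 = 1: 42/1
a_2 = 1: 83/2
a_3 = 3: 291/7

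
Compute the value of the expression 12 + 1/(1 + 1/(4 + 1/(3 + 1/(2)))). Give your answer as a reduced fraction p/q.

Build up convergents one term at a time:
a_0 = 12: 12/1
a_1 = 1: 13/1
a_2 = 4: 64/5
a_3 = 3: 205/16
a_4 = 2: 474/37

474/37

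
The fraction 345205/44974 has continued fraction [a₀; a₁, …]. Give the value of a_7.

345205 = 7·44974 + 30387, so a_0 = 7
44974 = 1·30387 + 14587, so a_1 = 1
30387 = 2·14587 + 1213, so a_2 = 2
14587 = 12·1213 + 31, so a_3 = 12
1213 = 39·31 + 4, so a_4 = 39
31 = 7·4 + 3, so a_5 = 7
4 = 1·3 + 1, so a_6 = 1
3 = 3·1 + 0, so a_7 = 3

3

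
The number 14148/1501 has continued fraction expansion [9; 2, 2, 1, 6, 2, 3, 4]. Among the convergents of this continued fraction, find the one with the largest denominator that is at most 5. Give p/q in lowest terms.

47/5

a_0 = 9: 9/1  (≤ bound)
a_1 = 2: 19/2  (≤ bound)
a_2 = 2: 47/5  (≤ bound)
a_3 = 1: 66/7  (> 5, stop)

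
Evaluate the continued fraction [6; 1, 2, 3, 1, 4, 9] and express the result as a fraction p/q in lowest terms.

3822/571

Collapse the nested fraction from the inside out:
Start with 9.
4 + 1/(9/1) = 4 + 1/9 = 37/9
1 + 1/(37/9) = 1 + 9/37 = 46/37
3 + 1/(46/37) = 3 + 37/46 = 175/46
2 + 1/(175/46) = 2 + 46/175 = 396/175
1 + 1/(396/175) = 1 + 175/396 = 571/396
6 + 1/(571/396) = 6 + 396/571 = 3822/571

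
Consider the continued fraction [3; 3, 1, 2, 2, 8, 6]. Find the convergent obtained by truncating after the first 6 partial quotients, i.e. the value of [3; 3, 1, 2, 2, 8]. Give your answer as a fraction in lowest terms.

Build up convergents one term at a time:
a_0 = 3: 3/1
a_1 = 3: 10/3
a_2 = 1: 13/4
a_3 = 2: 36/11
a_4 = 2: 85/26
a_5 = 8: 716/219

716/219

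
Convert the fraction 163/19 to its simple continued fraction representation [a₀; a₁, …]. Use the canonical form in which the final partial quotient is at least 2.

[8; 1, 1, 2, 1, 2]

⌊163/19⌋ = 8, remainder 11
⌊19/11⌋ = 1, remainder 8
⌊11/8⌋ = 1, remainder 3
⌊8/3⌋ = 2, remainder 2
⌊3/2⌋ = 1, remainder 1
⌊2/1⌋ = 2, remainder 0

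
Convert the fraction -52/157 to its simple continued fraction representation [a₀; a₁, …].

[-1; 1, 2, 52]

-52 ÷ 157 → quotient -1, remainder 105
157 ÷ 105 → quotient 1, remainder 52
105 ÷ 52 → quotient 2, remainder 1
52 ÷ 1 → quotient 52, remainder 0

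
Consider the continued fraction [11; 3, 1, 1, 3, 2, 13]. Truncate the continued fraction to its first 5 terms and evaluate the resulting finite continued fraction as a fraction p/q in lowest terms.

Compute successive convergents:
a_0 = 11: 11/1
a_1 = 3: 34/3
a_2 = 1: 45/4
a_3 = 1: 79/7
a_4 = 3: 282/25

282/25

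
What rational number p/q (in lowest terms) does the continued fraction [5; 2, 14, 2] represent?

Start with 2.
14 + 1/(2/1) = 14 + 1/2 = 29/2
2 + 1/(29/2) = 2 + 2/29 = 60/29
5 + 1/(60/29) = 5 + 29/60 = 329/60

329/60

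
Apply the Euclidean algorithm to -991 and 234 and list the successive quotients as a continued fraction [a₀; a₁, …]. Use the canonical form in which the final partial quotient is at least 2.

Repeatedly divide and take the remainder:
-991 ÷ 234 → quotient -5, remainder 179
234 ÷ 179 → quotient 1, remainder 55
179 ÷ 55 → quotient 3, remainder 14
55 ÷ 14 → quotient 3, remainder 13
14 ÷ 13 → quotient 1, remainder 1
13 ÷ 1 → quotient 13, remainder 0

[-5; 1, 3, 3, 1, 13]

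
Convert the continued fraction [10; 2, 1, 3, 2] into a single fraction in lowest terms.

259/25

Starting at the tail and folding back:
Start with 2.
3 + 1/(2/1) = 3 + 1/2 = 7/2
1 + 1/(7/2) = 1 + 2/7 = 9/7
2 + 1/(9/7) = 2 + 7/9 = 25/9
10 + 1/(25/9) = 10 + 9/25 = 259/25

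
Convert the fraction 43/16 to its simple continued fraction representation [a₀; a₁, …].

[2; 1, 2, 5]

Apply division with remainder until the remainder is 0:
⌊43/16⌋ = 2, remainder 11
⌊16/11⌋ = 1, remainder 5
⌊11/5⌋ = 2, remainder 1
⌊5/1⌋ = 5, remainder 0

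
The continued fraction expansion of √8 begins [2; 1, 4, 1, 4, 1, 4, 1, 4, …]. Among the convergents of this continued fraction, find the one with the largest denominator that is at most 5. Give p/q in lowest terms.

14/5

List convergents until the denominator exceeds the bound:
a_0 = 2: 2/1  (≤ bound)
a_1 = 1: 3/1  (≤ bound)
a_2 = 4: 14/5  (≤ bound)
a_3 = 1: 17/6  (> 5, stop)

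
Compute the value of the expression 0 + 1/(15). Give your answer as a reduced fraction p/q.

a_0 = 0: 0/1
a_1 = 15: 1/15

1/15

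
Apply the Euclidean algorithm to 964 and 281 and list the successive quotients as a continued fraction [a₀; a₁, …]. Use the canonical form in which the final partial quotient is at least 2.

Apply division with remainder until the remainder is 0:
964 = 3·281 + 121, so a_0 = 3
281 = 2·121 + 39, so a_1 = 2
121 = 3·39 + 4, so a_2 = 3
39 = 9·4 + 3, so a_3 = 9
4 = 1·3 + 1, so a_4 = 1
3 = 3·1 + 0, so a_5 = 3

[3; 2, 3, 9, 1, 3]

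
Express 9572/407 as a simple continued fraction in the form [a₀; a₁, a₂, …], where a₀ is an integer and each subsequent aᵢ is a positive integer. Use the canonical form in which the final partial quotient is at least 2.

[23; 1, 1, 13, 15]

Run the Euclidean algorithm, recording each quotient:
⌊9572/407⌋ = 23, remainder 211
⌊407/211⌋ = 1, remainder 196
⌊211/196⌋ = 1, remainder 15
⌊196/15⌋ = 13, remainder 1
⌊15/1⌋ = 15, remainder 0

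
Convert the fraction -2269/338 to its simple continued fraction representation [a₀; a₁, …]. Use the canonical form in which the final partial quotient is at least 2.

[-7; 3, 2, 15, 1, 2]

⌊-2269/338⌋ = -7, remainder 97
⌊338/97⌋ = 3, remainder 47
⌊97/47⌋ = 2, remainder 3
⌊47/3⌋ = 15, remainder 2
⌊3/2⌋ = 1, remainder 1
⌊2/1⌋ = 2, remainder 0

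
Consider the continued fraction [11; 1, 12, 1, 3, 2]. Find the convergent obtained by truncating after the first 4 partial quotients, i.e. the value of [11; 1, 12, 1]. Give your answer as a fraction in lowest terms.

167/14

a_0 = 11: 11/1
a_1 = 1: 12/1
a_2 = 12: 155/13
a_3 = 1: 167/14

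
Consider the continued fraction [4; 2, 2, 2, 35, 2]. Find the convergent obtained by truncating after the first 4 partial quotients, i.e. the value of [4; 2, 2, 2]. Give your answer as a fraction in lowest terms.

53/12

Work from the innermost term outward:
Start with 2.
2 + 1/(2/1) = 2 + 1/2 = 5/2
2 + 1/(5/2) = 2 + 2/5 = 12/5
4 + 1/(12/5) = 4 + 5/12 = 53/12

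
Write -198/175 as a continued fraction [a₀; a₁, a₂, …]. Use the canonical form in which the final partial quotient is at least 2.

[-2; 1, 6, 1, 1, 1, 1, 4]

-198 ÷ 175 → quotient -2, remainder 152
175 ÷ 152 → quotient 1, remainder 23
152 ÷ 23 → quotient 6, remainder 14
23 ÷ 14 → quotient 1, remainder 9
14 ÷ 9 → quotient 1, remainder 5
9 ÷ 5 → quotient 1, remainder 4
5 ÷ 4 → quotient 1, remainder 1
4 ÷ 1 → quotient 4, remainder 0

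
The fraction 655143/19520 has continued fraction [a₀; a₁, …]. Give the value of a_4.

⌊655143/19520⌋ = 33, remainder 10983
⌊19520/10983⌋ = 1, remainder 8537
⌊10983/8537⌋ = 1, remainder 2446
⌊8537/2446⌋ = 3, remainder 1199
⌊2446/1199⌋ = 2, remainder 48

2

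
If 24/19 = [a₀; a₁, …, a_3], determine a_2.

24 = 1·19 + 5, so a_0 = 1
19 = 3·5 + 4, so a_1 = 3
5 = 1·4 + 1, so a_2 = 1

1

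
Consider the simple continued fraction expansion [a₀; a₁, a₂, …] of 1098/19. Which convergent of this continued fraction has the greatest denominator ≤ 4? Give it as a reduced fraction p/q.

List convergents until the denominator exceeds the bound:
a_0 = 57: 57/1  (≤ bound)
a_1 = 1: 58/1  (≤ bound)
a_2 = 3: 231/4  (≤ bound)
a_3 = 1: 289/5  (> 4, stop)

231/4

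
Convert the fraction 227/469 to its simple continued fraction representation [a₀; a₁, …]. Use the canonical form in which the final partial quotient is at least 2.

Run the Euclidean algorithm, recording each quotient:
⌊227/469⌋ = 0, remainder 227
⌊469/227⌋ = 2, remainder 15
⌊227/15⌋ = 15, remainder 2
⌊15/2⌋ = 7, remainder 1
⌊2/1⌋ = 2, remainder 0

[0; 2, 15, 7, 2]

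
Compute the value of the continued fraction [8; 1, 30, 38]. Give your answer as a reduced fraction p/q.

10573/1179

Collapse the nested fraction from the inside out:
Start with 38.
30 + 1/(38/1) = 30 + 1/38 = 1141/38
1 + 1/(1141/38) = 1 + 38/1141 = 1179/1141
8 + 1/(1179/1141) = 8 + 1141/1179 = 10573/1179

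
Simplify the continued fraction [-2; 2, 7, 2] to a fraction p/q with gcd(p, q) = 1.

a_0 = -2: -2/1
a_1 = 2: -3/2
a_2 = 7: -23/15
a_3 = 2: -49/32

-49/32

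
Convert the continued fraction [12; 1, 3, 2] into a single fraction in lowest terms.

115/9

a_0 = 12: 12/1
a_1 = 1: 13/1
a_2 = 3: 51/4
a_3 = 2: 115/9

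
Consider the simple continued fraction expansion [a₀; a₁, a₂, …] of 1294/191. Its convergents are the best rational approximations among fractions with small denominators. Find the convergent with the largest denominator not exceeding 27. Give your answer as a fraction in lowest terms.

61/9

a_0 = 6: 6/1  (≤ bound)
a_1 = 1: 7/1  (≤ bound)
a_2 = 3: 27/4  (≤ bound)
a_3 = 2: 61/9  (≤ bound)
a_4 = 3: 210/31  (> 27, stop)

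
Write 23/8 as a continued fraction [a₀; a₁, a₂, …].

Apply division with remainder until the remainder is 0:
⌊23/8⌋ = 2, remainder 7
⌊8/7⌋ = 1, remainder 1
⌊7/1⌋ = 7, remainder 0

[2; 1, 7]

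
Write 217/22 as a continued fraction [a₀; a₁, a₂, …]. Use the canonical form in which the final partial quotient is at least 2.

[9; 1, 6, 3]

⌊217/22⌋ = 9, remainder 19
⌊22/19⌋ = 1, remainder 3
⌊19/3⌋ = 6, remainder 1
⌊3/1⌋ = 3, remainder 0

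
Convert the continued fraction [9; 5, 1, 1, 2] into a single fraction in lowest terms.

257/28

Compute successive convergents:
a_0 = 9: 9/1
a_1 = 5: 46/5
a_2 = 1: 55/6
a_3 = 1: 101/11
a_4 = 2: 257/28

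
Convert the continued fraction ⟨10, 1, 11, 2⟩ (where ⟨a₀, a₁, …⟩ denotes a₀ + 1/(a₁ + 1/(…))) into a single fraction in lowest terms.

273/25

a_0 = 10: 10/1
a_1 = 1: 11/1
a_2 = 11: 131/12
a_3 = 2: 273/25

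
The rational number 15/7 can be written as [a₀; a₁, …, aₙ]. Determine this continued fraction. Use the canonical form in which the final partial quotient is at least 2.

[2; 7]

15 = 2·7 + 1, so a_0 = 2
7 = 7·1 + 0, so a_1 = 7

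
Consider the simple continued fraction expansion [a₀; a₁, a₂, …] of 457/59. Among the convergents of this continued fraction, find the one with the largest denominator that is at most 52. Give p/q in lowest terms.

a_0 = 7: 7/1  (≤ bound)
a_1 = 1: 8/1  (≤ bound)
a_2 = 2: 23/3  (≤ bound)
a_3 = 1: 31/4  (≤ bound)
a_4 = 14: 457/59  (> 52, stop)

31/4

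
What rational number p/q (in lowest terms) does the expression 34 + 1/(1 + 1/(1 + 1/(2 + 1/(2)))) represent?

415/12

Compute successive convergents:
a_0 = 34: 34/1
a_1 = 1: 35/1
a_2 = 1: 69/2
a_3 = 2: 173/5
a_4 = 2: 415/12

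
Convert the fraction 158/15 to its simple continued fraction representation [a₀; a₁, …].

Run the Euclidean algorithm, recording each quotient:
158 ÷ 15 → quotient 10, remainder 8
15 ÷ 8 → quotient 1, remainder 7
8 ÷ 7 → quotient 1, remainder 1
7 ÷ 1 → quotient 7, remainder 0

[10; 1, 1, 7]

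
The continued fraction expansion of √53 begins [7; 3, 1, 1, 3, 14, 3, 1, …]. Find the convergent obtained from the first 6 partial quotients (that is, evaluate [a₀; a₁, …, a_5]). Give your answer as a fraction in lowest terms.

Build up convergents one term at a time:
a_0 = 7: 7/1
a_1 = 3: 22/3
a_2 = 1: 29/4
a_3 = 1: 51/7
a_4 = 3: 182/25
a_5 = 14: 2599/357

2599/357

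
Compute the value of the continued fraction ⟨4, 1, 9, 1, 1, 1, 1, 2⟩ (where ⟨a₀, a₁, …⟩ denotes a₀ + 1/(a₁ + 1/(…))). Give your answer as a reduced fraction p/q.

a_0 = 4: 4/1
a_1 = 1: 5/1
a_2 = 9: 49/10
a_3 = 1: 54/11
a_4 = 1: 103/21
a_5 = 1: 157/32
a_6 = 1: 260/53
a_7 = 2: 677/138

677/138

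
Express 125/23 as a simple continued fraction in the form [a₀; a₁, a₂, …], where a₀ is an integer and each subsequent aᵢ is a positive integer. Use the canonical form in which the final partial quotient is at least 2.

125 = 5·23 + 10, so a_0 = 5
23 = 2·10 + 3, so a_1 = 2
10 = 3·3 + 1, so a_2 = 3
3 = 3·1 + 0, so a_3 = 3

[5; 2, 3, 3]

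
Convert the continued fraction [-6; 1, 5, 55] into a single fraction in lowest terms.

-1710/331

Start with 55.
5 + 1/(55/1) = 5 + 1/55 = 276/55
1 + 1/(276/55) = 1 + 55/276 = 331/276
-6 + 1/(331/276) = -6 + 276/331 = -1710/331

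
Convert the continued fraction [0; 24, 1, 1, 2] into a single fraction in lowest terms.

5/123

Start with 2.
1 + 1/(2/1) = 1 + 1/2 = 3/2
1 + 1/(3/2) = 1 + 2/3 = 5/3
24 + 1/(5/3) = 24 + 3/5 = 123/5
0 + 1/(123/5) = 0 + 5/123 = 5/123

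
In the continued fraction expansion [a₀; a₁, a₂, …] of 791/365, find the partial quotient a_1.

Run the Euclidean algorithm, recording each quotient:
791 ÷ 365 → quotient 2, remainder 61
365 ÷ 61 → quotient 5, remainder 60

5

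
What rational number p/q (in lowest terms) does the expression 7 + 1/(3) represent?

Start with 3.
7 + 1/(3/1) = 7 + 1/3 = 22/3

22/3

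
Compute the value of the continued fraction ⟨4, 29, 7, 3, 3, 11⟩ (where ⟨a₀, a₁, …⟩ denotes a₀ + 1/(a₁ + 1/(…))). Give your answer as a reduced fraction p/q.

96977/24038

Starting at the tail and folding back:
Start with 11.
3 + 1/(11/1) = 3 + 1/11 = 34/11
3 + 1/(34/11) = 3 + 11/34 = 113/34
7 + 1/(113/34) = 7 + 34/113 = 825/113
29 + 1/(825/113) = 29 + 113/825 = 24038/825
4 + 1/(24038/825) = 4 + 825/24038 = 96977/24038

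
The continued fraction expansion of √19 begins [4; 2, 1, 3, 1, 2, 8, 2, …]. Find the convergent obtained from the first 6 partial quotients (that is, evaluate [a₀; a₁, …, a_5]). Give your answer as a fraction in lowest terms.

Start with 2.
1 + 1/(2/1) = 1 + 1/2 = 3/2
3 + 1/(3/2) = 3 + 2/3 = 11/3
1 + 1/(11/3) = 1 + 3/11 = 14/11
2 + 1/(14/11) = 2 + 11/14 = 39/14
4 + 1/(39/14) = 4 + 14/39 = 170/39

170/39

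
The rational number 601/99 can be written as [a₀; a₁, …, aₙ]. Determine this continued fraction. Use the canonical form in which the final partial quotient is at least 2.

601 = 6·99 + 7, so a_0 = 6
99 = 14·7 + 1, so a_1 = 14
7 = 7·1 + 0, so a_2 = 7

[6; 14, 7]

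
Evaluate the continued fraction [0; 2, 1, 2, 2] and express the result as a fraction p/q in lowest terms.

7/19

Start with 2.
2 + 1/(2/1) = 2 + 1/2 = 5/2
1 + 1/(5/2) = 1 + 2/5 = 7/5
2 + 1/(7/5) = 2 + 5/7 = 19/7
0 + 1/(19/7) = 0 + 7/19 = 7/19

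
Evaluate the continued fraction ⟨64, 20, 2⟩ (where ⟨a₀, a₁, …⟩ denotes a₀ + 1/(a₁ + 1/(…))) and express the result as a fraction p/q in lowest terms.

a_0 = 64: 64/1
a_1 = 20: 1281/20
a_2 = 2: 2626/41

2626/41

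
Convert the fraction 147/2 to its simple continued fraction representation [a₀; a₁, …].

[73; 2]

147 = 73·2 + 1, so a_0 = 73
2 = 2·1 + 0, so a_1 = 2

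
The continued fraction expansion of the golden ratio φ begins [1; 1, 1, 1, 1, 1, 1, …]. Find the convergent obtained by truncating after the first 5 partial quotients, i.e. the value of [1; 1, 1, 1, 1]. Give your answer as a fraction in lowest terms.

a_0 = 1: 1/1
a_1 = 1: 2/1
a_2 = 1: 3/2
a_3 = 1: 5/3
a_4 = 1: 8/5

8/5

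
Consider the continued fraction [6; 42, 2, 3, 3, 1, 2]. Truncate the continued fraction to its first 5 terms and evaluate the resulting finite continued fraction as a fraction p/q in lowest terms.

Start with 3.
3 + 1/(3/1) = 3 + 1/3 = 10/3
2 + 1/(10/3) = 2 + 3/10 = 23/10
42 + 1/(23/10) = 42 + 10/23 = 976/23
6 + 1/(976/23) = 6 + 23/976 = 5879/976

5879/976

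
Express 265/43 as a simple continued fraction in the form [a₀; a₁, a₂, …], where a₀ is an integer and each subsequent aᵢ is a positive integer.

[6; 6, 7]

Run the Euclidean algorithm, recording each quotient:
265 = 6·43 + 7, so a_0 = 6
43 = 6·7 + 1, so a_1 = 6
7 = 7·1 + 0, so a_2 = 7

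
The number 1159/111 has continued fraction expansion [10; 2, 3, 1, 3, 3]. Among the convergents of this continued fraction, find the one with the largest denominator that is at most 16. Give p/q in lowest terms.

94/9

List convergents until the denominator exceeds the bound:
a_0 = 10: 10/1  (≤ bound)
a_1 = 2: 21/2  (≤ bound)
a_2 = 3: 73/7  (≤ bound)
a_3 = 1: 94/9  (≤ bound)
a_4 = 3: 355/34  (> 16, stop)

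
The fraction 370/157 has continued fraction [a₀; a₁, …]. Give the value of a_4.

11

Apply division with remainder until the remainder is 0:
370 ÷ 157 → quotient 2, remainder 56
157 ÷ 56 → quotient 2, remainder 45
56 ÷ 45 → quotient 1, remainder 11
45 ÷ 11 → quotient 4, remainder 1
11 ÷ 1 → quotient 11, remainder 0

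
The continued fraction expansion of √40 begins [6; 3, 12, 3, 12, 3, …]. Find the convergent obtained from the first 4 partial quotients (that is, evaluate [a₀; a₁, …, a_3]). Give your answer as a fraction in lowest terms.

a_0 = 6: 6/1
a_1 = 3: 19/3
a_2 = 12: 234/37
a_3 = 3: 721/114

721/114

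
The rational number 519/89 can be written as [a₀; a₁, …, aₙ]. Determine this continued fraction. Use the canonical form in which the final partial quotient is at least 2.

Apply division with remainder until the remainder is 0:
⌊519/89⌋ = 5, remainder 74
⌊89/74⌋ = 1, remainder 15
⌊74/15⌋ = 4, remainder 14
⌊15/14⌋ = 1, remainder 1
⌊14/1⌋ = 14, remainder 0

[5; 1, 4, 1, 14]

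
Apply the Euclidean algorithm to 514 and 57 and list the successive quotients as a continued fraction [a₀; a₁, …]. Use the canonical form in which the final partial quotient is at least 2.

[9; 57]

⌊514/57⌋ = 9, remainder 1
⌊57/1⌋ = 57, remainder 0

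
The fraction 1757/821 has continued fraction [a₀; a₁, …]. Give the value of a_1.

7

⌊1757/821⌋ = 2, remainder 115
⌊821/115⌋ = 7, remainder 16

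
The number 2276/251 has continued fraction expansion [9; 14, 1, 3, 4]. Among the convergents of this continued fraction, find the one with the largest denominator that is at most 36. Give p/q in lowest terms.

136/15

List convergents until the denominator exceeds the bound:
a_0 = 9: 9/1  (≤ bound)
a_1 = 14: 127/14  (≤ bound)
a_2 = 1: 136/15  (≤ bound)
a_3 = 3: 535/59  (> 36, stop)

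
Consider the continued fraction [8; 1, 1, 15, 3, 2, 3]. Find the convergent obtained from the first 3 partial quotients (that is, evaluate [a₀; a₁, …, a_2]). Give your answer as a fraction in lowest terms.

17/2

Compute successive convergents:
a_0 = 8: 8/1
a_1 = 1: 9/1
a_2 = 1: 17/2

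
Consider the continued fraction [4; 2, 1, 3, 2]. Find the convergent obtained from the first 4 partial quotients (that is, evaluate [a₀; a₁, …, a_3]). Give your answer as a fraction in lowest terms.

48/11

Starting at the tail and folding back:
Start with 3.
1 + 1/(3/1) = 1 + 1/3 = 4/3
2 + 1/(4/3) = 2 + 3/4 = 11/4
4 + 1/(11/4) = 4 + 4/11 = 48/11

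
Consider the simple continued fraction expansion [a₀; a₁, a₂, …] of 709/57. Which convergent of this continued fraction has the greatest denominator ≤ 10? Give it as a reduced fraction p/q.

112/9

List convergents until the denominator exceeds the bound:
a_0 = 12: 12/1  (≤ bound)
a_1 = 2: 25/2  (≤ bound)
a_2 = 3: 87/7  (≤ bound)
a_3 = 1: 112/9  (≤ bound)
a_4 = 1: 199/16  (> 10, stop)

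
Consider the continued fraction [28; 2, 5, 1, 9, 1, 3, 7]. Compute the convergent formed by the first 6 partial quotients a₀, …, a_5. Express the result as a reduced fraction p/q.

4013/141

Start with 1.
9 + 1/(1/1) = 9 + 1/1 = 10/1
1 + 1/(10/1) = 1 + 1/10 = 11/10
5 + 1/(11/10) = 5 + 10/11 = 65/11
2 + 1/(65/11) = 2 + 11/65 = 141/65
28 + 1/(141/65) = 28 + 65/141 = 4013/141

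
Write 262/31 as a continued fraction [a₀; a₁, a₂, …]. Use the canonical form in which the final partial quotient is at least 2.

Run the Euclidean algorithm, recording each quotient:
⌊262/31⌋ = 8, remainder 14
⌊31/14⌋ = 2, remainder 3
⌊14/3⌋ = 4, remainder 2
⌊3/2⌋ = 1, remainder 1
⌊2/1⌋ = 2, remainder 0

[8; 2, 4, 1, 2]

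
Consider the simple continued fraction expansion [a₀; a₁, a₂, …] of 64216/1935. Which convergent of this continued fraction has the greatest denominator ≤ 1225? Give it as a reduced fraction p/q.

4447/134

a_0 = 33: 33/1  (≤ bound)
a_1 = 5: 166/5  (≤ bound)
a_2 = 2: 365/11  (≤ bound)
a_3 = 1: 531/16  (≤ bound)
a_4 = 3: 1958/59  (≤ bound)
a_5 = 2: 4447/134  (≤ bound)
a_6 = 14: 64216/1935  (> 1225, stop)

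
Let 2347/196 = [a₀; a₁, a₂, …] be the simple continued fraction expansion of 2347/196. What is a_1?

Apply division with remainder until the remainder is 0:
⌊2347/196⌋ = 11, remainder 191
⌊196/191⌋ = 1, remainder 5

1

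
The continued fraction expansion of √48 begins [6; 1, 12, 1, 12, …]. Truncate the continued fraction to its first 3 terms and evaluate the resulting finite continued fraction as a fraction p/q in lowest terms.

90/13

Work from the innermost term outward:
Start with 12.
1 + 1/(12/1) = 1 + 1/12 = 13/12
6 + 1/(13/12) = 6 + 12/13 = 90/13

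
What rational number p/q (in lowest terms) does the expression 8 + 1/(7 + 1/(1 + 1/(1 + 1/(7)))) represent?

Collapse the nested fraction from the inside out:
Start with 7.
1 + 1/(7/1) = 1 + 1/7 = 8/7
1 + 1/(8/7) = 1 + 7/8 = 15/8
7 + 1/(15/8) = 7 + 8/15 = 113/15
8 + 1/(113/15) = 8 + 15/113 = 919/113

919/113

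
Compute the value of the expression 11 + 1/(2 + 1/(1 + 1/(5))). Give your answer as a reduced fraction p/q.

Work from the innermost term outward:
Start with 5.
1 + 1/(5/1) = 1 + 1/5 = 6/5
2 + 1/(6/5) = 2 + 5/6 = 17/6
11 + 1/(17/6) = 11 + 6/17 = 193/17

193/17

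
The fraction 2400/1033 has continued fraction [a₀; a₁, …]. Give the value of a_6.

⌊2400/1033⌋ = 2, remainder 334
⌊1033/334⌋ = 3, remainder 31
⌊334/31⌋ = 10, remainder 24
⌊31/24⌋ = 1, remainder 7
⌊24/7⌋ = 3, remainder 3
⌊7/3⌋ = 2, remainder 1
⌊3/1⌋ = 3, remainder 0

3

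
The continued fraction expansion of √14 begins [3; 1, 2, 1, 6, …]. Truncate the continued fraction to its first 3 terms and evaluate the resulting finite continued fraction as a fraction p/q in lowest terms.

11/3

Start with 2.
1 + 1/(2/1) = 1 + 1/2 = 3/2
3 + 1/(3/2) = 3 + 2/3 = 11/3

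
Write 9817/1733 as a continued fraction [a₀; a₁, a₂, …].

9817 = 5·1733 + 1152, so a_0 = 5
1733 = 1·1152 + 581, so a_1 = 1
1152 = 1·581 + 571, so a_2 = 1
581 = 1·571 + 10, so a_3 = 1
571 = 57·10 + 1, so a_4 = 57
10 = 10·1 + 0, so a_5 = 10

[5; 1, 1, 1, 57, 10]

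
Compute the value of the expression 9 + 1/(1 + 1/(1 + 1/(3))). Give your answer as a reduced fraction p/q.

Start with 3.
1 + 1/(3/1) = 1 + 1/3 = 4/3
1 + 1/(4/3) = 1 + 3/4 = 7/4
9 + 1/(7/4) = 9 + 4/7 = 67/7

67/7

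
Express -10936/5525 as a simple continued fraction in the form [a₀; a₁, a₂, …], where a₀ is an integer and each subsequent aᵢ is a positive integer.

-10936 ÷ 5525 → quotient -2, remainder 114
5525 ÷ 114 → quotient 48, remainder 53
114 ÷ 53 → quotient 2, remainder 8
53 ÷ 8 → quotient 6, remainder 5
8 ÷ 5 → quotient 1, remainder 3
5 ÷ 3 → quotient 1, remainder 2
3 ÷ 2 → quotient 1, remainder 1
2 ÷ 1 → quotient 2, remainder 0

[-2; 48, 2, 6, 1, 1, 1, 2]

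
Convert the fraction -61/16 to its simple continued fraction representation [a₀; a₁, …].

-61 ÷ 16 → quotient -4, remainder 3
16 ÷ 3 → quotient 5, remainder 1
3 ÷ 1 → quotient 3, remainder 0

[-4; 5, 3]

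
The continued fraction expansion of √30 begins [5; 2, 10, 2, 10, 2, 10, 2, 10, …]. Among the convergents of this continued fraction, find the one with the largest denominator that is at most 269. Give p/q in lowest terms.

List convergents until the denominator exceeds the bound:
a_0 = 5: 5/1  (≤ bound)
a_1 = 2: 11/2  (≤ bound)
a_2 = 10: 115/21  (≤ bound)
a_3 = 2: 241/44  (≤ bound)
a_4 = 10: 2525/461  (> 269, stop)

241/44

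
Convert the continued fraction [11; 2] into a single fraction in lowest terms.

23/2

a_0 = 11: 11/1
a_1 = 2: 23/2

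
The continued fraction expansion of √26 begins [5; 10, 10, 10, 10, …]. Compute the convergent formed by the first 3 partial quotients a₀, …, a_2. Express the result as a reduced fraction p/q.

Use the convergent recurrence hₖ = aₖ·hₖ₋₁ + hₖ₋₂ (and likewise for the denominators kₖ):
a_0 = 5: 5/1
a_1 = 10: 51/10
a_2 = 10: 515/101

515/101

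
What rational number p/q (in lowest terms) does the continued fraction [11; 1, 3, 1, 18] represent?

1109/94

Compute successive convergents:
a_0 = 11: 11/1
a_1 = 1: 12/1
a_2 = 3: 47/4
a_3 = 1: 59/5
a_4 = 18: 1109/94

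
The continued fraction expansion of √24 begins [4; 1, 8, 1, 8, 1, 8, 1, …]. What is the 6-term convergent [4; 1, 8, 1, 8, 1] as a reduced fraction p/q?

485/99

Starting at the tail and folding back:
Start with 1.
8 + 1/(1/1) = 8 + 1/1 = 9/1
1 + 1/(9/1) = 1 + 1/9 = 10/9
8 + 1/(10/9) = 8 + 9/10 = 89/10
1 + 1/(89/10) = 1 + 10/89 = 99/89
4 + 1/(99/89) = 4 + 89/99 = 485/99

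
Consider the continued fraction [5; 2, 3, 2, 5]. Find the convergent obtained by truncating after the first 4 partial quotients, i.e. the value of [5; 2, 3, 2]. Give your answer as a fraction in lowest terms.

Start with 2.
3 + 1/(2/1) = 3 + 1/2 = 7/2
2 + 1/(7/2) = 2 + 2/7 = 16/7
5 + 1/(16/7) = 5 + 7/16 = 87/16

87/16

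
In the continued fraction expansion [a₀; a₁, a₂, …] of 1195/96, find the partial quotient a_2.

4

1195 ÷ 96 → quotient 12, remainder 43
96 ÷ 43 → quotient 2, remainder 10
43 ÷ 10 → quotient 4, remainder 3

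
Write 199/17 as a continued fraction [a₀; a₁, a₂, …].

⌊199/17⌋ = 11, remainder 12
⌊17/12⌋ = 1, remainder 5
⌊12/5⌋ = 2, remainder 2
⌊5/2⌋ = 2, remainder 1
⌊2/1⌋ = 2, remainder 0

[11; 1, 2, 2, 2]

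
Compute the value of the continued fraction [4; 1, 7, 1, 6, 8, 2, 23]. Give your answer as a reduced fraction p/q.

122965/25161

Collapse the nested fraction from the inside out:
Start with 23.
2 + 1/(23/1) = 2 + 1/23 = 47/23
8 + 1/(47/23) = 8 + 23/47 = 399/47
6 + 1/(399/47) = 6 + 47/399 = 2441/399
1 + 1/(2441/399) = 1 + 399/2441 = 2840/2441
7 + 1/(2840/2441) = 7 + 2441/2840 = 22321/2840
1 + 1/(22321/2840) = 1 + 2840/22321 = 25161/22321
4 + 1/(25161/22321) = 4 + 22321/25161 = 122965/25161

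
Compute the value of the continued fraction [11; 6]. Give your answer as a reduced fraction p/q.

67/6

Start with 6.
11 + 1/(6/1) = 11 + 1/6 = 67/6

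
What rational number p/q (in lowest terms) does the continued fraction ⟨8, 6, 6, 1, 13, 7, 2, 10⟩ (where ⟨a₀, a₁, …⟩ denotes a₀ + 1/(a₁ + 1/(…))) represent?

Compute successive convergents:
a_0 = 8: 8/1
a_1 = 6: 49/6
a_2 = 6: 302/37
a_3 = 1: 351/43
a_4 = 13: 4865/596
a_5 = 7: 34406/4215
a_6 = 2: 73677/9026
a_7 = 10: 771176/94475

771176/94475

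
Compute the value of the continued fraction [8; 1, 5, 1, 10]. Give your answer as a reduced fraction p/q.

Collapse the nested fraction from the inside out:
Start with 10.
1 + 1/(10/1) = 1 + 1/10 = 11/10
5 + 1/(11/10) = 5 + 10/11 = 65/11
1 + 1/(65/11) = 1 + 11/65 = 76/65
8 + 1/(76/65) = 8 + 65/76 = 673/76

673/76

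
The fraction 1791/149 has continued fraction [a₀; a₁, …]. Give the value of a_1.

49

1791 ÷ 149 → quotient 12, remainder 3
149 ÷ 3 → quotient 49, remainder 2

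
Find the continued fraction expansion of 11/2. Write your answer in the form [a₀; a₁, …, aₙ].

[5; 2]

⌊11/2⌋ = 5, remainder 1
⌊2/1⌋ = 2, remainder 0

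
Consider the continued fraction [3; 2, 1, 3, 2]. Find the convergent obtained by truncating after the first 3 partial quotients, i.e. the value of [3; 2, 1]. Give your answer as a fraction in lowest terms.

Start with 1.
2 + 1/(1/1) = 2 + 1/1 = 3/1
3 + 1/(3/1) = 3 + 1/3 = 10/3

10/3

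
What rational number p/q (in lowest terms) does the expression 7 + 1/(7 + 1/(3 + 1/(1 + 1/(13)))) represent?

Start with 13.
1 + 1/(13/1) = 1 + 1/13 = 14/13
3 + 1/(14/13) = 3 + 13/14 = 55/14
7 + 1/(55/14) = 7 + 14/55 = 399/55
7 + 1/(399/55) = 7 + 55/399 = 2848/399

2848/399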